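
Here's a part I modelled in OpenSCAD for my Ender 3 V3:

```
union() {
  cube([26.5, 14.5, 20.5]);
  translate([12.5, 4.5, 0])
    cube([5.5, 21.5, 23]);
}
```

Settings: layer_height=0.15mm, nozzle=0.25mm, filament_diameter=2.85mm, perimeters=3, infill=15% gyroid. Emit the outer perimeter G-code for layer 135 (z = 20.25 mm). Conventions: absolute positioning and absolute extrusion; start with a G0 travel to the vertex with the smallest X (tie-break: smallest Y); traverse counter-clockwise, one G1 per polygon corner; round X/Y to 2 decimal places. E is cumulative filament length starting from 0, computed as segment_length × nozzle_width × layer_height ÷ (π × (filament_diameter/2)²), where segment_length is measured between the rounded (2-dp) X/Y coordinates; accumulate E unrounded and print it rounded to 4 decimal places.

At z = 20.25 mm: the cube is present — its section is the full 26.5×14.5 rectangle; the 5.5×21.5 cube at (12.5, 4.5) contributes its full rectangle; Taking the union: the regions partially overlap (shared area 55.00 mm²), so overlapping operands fuse into one piece — 1 connected region. The outline is a single polygon with 8 vertices. Extrusion per mm of travel: 0.25 × 0.15 / (π × 1.425²) = 0.005878. Accumulating E over each segment gives final E = 0.6172.

G0 X0.00 Y0.00 Z20.25
G1 X26.50 Y0.00 E0.1558
G1 X26.50 Y14.50 E0.2410
G1 X18.00 Y14.50 E0.2910
G1 X18.00 Y26.00 E0.3586
G1 X12.50 Y26.00 E0.3909
G1 X12.50 Y14.50 E0.4585
G1 X0.00 Y14.50 E0.5320
G1 X0.00 Y0.00 E0.6172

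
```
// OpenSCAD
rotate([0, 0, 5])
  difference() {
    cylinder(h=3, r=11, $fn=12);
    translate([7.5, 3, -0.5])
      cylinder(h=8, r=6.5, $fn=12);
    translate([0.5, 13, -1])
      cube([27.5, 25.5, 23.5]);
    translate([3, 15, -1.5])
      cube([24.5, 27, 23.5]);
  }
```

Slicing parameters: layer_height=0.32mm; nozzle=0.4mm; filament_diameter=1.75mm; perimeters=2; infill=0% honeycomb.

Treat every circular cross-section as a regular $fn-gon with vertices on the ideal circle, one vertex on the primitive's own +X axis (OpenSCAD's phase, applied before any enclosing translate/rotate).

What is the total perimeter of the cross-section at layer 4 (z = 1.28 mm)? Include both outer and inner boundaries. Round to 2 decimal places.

At z = 1.28 mm: the r=11 cylinder contributes a regular 12-gon of circumradius 11 (perimeter = 2·12·11.000·sin(180°/12) = 68.33 mm); the r=6.5 cylinder at (7.5, 3) contributes a regular 12-gon of circumradius 6.5 (perimeter = 2·12·6.500·sin(180°/12) = 40.38 mm); the cube at (0.5, 13) is present — its section is the full 27.5×25.5 rectangle (perimeter 106.00 mm); the 24.5×27 cube at (3, 15) contributes its full rectangle (perimeter 103.00 mm); Subtracting the remaining from the first: starting from the r=11 cylinder, the r=6.5 cylinder at (7.5, 3) partially overlaps it — only the 88.75 mm² overlap (of its 126.75 mm²) is removed, clipping the outline; the 27.5×25.5 cube at (0.5, 13) misses the remaining region (no effect); the 24.5×27 cube at (3, 15) misses the remaining region (no effect) — boundary = 76.14 mm; (rotated 5° about Z; rotation is an isometry so areas/perimeters/island counts are preserved). Overall, the cross-section is a single solid region. Total boundary length (outer) = 76.14 mm.

76.14 mm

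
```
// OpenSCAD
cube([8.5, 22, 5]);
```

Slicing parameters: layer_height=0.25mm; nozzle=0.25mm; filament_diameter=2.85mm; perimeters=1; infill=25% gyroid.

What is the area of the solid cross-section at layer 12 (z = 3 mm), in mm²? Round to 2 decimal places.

187.00 mm²

At z = 3 mm: the cube (footprint 8.5×22) is included at this height (area 187.00 mm²). Overall, the cross-section is a single solid region. Net area = 187.00 mm².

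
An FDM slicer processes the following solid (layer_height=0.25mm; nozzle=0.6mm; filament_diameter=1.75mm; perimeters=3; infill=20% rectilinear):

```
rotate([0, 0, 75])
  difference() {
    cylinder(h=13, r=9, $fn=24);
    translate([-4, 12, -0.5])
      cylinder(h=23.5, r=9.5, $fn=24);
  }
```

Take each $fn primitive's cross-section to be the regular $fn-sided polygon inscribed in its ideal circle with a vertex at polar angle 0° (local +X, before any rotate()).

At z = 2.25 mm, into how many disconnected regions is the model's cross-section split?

At z = 2.25 mm: the r=9 cylinder contributes a regular 24-gon of circumradius 9; the r=9.5 cylinder at (-4, 12) contributes a regular 24-gon of circumradius 9.5; Subtracting the remaining from the first: starting from the r=9 cylinder, the r=9.5 cylinder at (-4, 12) partially overlaps it — only the 52.97 mm² overlap (of its 280.30 mm²) is removed, clipping the outline — 1 connected region; (whole slice rotated 75° about Z — lengths, areas and connectivity unchanged). The result has 1 disconnected region.

1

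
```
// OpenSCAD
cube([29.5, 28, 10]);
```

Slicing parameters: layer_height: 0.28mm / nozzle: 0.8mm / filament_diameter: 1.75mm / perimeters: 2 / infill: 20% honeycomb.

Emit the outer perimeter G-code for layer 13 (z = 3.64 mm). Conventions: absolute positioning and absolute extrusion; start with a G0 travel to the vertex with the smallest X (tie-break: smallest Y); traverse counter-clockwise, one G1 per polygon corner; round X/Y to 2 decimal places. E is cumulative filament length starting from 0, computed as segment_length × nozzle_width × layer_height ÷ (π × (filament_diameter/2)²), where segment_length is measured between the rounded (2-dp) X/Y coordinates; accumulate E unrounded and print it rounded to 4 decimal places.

At z = 3.64 mm: the 29.5×28 cube contributes its full rectangle. The outline is a single polygon with 4 vertices. Extrusion per mm of travel: 0.8 × 0.28 / (π × 0.875²) = 0.093128. Accumulating E over each segment gives final E = 10.7098.

G0 X0.00 Y0.00 Z3.64
G1 X29.50 Y0.00 E2.7473
G1 X29.50 Y28.00 E5.3549
G1 X0.00 Y28.00 E8.1022
G1 X0.00 Y0.00 E10.7098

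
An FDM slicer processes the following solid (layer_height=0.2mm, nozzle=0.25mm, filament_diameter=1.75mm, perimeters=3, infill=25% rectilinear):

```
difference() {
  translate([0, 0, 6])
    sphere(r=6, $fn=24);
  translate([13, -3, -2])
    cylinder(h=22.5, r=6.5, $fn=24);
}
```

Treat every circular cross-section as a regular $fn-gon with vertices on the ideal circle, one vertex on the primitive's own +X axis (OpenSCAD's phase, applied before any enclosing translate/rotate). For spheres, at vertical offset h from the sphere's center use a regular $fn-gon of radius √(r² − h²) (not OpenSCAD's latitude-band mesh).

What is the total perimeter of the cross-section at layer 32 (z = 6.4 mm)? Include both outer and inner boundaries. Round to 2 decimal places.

At z = 6.4 mm: the sphere: section is a regular 24-gon, circumradius = √(r²−h²) = √(6²−0.4²) = 5.987 (perimeter = 2·24·5.987·sin(180°/24) = 37.51 mm); the r=6.5 cylinder at (13, -3) contributes a regular 24-gon of circumradius 6.5 (perimeter = 2·24·6.500·sin(180°/24) = 40.72 mm); After the difference (first − rest): starting from the r=6 sphere, the r=6.5 cylinder at (13, -3) misses the remaining region (no effect) — boundary = 37.51 mm. Overall, the cross-section is a single solid region. Total boundary length (outer) = 37.51 mm.

37.51 mm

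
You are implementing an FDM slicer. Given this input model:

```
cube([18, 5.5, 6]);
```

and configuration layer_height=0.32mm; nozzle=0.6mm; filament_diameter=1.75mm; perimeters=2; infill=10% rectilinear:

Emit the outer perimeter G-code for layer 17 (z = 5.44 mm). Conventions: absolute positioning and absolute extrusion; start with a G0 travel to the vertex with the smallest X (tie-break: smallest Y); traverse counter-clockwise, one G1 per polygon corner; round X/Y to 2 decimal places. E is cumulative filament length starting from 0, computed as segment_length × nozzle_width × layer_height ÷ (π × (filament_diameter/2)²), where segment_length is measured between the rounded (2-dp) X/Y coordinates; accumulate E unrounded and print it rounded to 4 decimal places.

G0 X0.00 Y0.00 Z5.44
G1 X18.00 Y0.00 E1.4368
G1 X18.00 Y5.50 E1.8759
G1 X0.00 Y5.50 E3.3127
G1 X0.00 Y0.00 E3.7517

At z = 5.44 mm: the cube (footprint 18×5.5) is included at this height. The outline is a single polygon with 4 vertices. Extrusion per mm of travel: 0.6 × 0.32 / (π × 0.875²) = 0.079824. Accumulating E over each segment gives final E = 3.7517.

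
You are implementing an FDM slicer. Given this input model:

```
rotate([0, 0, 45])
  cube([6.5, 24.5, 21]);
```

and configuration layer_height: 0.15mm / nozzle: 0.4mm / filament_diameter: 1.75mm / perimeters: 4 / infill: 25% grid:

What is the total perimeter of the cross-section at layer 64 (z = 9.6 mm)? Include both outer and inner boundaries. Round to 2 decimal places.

At z = 9.6 mm: the cube (footprint 6.5×24.5) is included at this height (perimeter 62.00 mm); (whole slice rotated 45° about Z — lengths, areas and connectivity unchanged). Overall, the cross-section is a single solid region. Total boundary length (outer) = 62.00 mm.

62.00 mm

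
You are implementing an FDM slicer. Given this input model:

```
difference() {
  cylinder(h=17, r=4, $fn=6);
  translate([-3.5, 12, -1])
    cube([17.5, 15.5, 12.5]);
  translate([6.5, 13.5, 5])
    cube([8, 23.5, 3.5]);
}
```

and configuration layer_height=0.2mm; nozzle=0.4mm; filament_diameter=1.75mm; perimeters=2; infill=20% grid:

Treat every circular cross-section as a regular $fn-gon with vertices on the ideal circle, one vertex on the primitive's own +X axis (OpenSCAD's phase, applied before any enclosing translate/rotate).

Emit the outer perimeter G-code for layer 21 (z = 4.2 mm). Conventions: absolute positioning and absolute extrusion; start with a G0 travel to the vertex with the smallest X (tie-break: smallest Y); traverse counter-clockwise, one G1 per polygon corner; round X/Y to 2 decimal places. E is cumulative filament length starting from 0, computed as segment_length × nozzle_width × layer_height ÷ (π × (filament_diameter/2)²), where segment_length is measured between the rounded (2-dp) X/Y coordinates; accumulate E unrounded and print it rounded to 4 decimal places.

G0 X-4.00 Y0.00 Z4.20
G1 X-2.00 Y-3.46 E0.1329
G1 X2.00 Y-3.46 E0.2660
G1 X4.00 Y0.00 E0.3989
G1 X2.00 Y3.46 E0.5318
G1 X-2.00 Y3.46 E0.6648
G1 X-4.00 Y0.00 E0.7978

At z = 4.2 mm: the cylinder: section is a regular 6-gon, circumradius r=4; the 17.5×15.5 cube at (-3.5, 12) contributes its full rectangle; the cube at (6.5, 13.5) is absent (z outside [5, 8.5]); After the difference (first − rest): starting from the r=4 cylinder, the 17.5×15.5 cube at (-3.5, 12) misses the remaining region (no effect) — 1 connected region. The outline is a single polygon with 6 vertices. Extrusion per mm of travel: 0.4 × 0.2 / (π × 0.875²) = 0.033260. Accumulating E over each segment gives final E = 0.7978.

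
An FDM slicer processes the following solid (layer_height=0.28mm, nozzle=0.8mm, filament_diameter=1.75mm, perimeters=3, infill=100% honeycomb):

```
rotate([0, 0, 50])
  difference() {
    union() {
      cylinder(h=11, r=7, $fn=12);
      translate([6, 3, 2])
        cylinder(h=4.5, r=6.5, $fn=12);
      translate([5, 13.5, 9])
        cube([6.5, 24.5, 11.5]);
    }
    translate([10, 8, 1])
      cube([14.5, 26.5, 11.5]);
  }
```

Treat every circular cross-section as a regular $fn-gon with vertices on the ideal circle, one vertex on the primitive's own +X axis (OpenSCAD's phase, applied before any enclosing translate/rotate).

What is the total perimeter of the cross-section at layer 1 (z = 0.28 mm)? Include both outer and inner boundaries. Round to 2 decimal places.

43.48 mm

At z = 0.28 mm: the cylinder: section is a regular 12-gon, circumradius r=7 (perimeter = 2·12·7.000·sin(180°/12) = 43.48 mm); the cylinder at (6, 3) is not intersected at this z (z outside [2, 6.5]); the cube at (5, 13.5) is not intersected at this z (z outside [9, 20.5]); Combining (union): only the r=7 cylinder is present, so the union is just that shape — boundary = 43.48 mm; the cube at (10, 8) is absent (z outside [1, 12.5]); Subtracting the remaining from the first: none of the subtracted shapes is present at this height, so that combined region is unchanged — boundary = 43.48 mm; (whole slice rotated 50° about Z — lengths, areas and connectivity unchanged). Overall, the cross-section is a single solid region. Total boundary length (outer) = 43.48 mm.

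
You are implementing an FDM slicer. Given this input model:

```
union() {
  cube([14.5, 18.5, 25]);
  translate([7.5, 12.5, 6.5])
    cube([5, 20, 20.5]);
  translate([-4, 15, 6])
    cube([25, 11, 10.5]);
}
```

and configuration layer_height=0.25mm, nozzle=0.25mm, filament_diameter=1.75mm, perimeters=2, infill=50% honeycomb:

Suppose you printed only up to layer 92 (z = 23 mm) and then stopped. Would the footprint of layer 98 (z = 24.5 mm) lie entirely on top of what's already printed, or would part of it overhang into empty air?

Compare the two slices. At z = 23: the 14.5×18.5 cube contributes its full rectangle (area 268.25 mm²); the cube at (7.5, 12.5) (footprint 5×20) is included at this height (area 100.00 mm²); the cube at (-4, 15) is absent (z outside [6, 16.5]); Merging all regions: the regions partially overlap — summed areas 368.25 mm² minus the doubly-counted overlap 30.00 mm² gives 338.25 mm² — area = 338.25 mm². At z = 24.5: the 14.5×18.5 cube contributes its full rectangle (area 268.25 mm²); the cube at (7.5, 12.5) (footprint 5×20) is included at this height (area 100.00 mm²); the cube at (-4, 15) is absent (z outside [6, 16.5]); Taking the union: the regions partially overlap — summed areas 368.25 mm² minus the doubly-counted overlap 30.00 mm² gives 338.25 mm² — area = 338.25 mm². Checking containment: the cross-section at z = 24.5 is a subset of the cross-section at z = 23.

entirely on top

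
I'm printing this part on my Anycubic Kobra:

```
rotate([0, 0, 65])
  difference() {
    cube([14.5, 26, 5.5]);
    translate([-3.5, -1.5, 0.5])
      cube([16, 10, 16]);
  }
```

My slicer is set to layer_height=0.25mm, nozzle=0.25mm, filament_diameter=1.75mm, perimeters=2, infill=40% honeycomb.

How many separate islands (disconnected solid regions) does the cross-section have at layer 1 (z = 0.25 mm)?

1

At z = 0.25 mm: the cube (footprint 14.5×26) is included at this height; the cube at (-3.5, -1.5) does not reach this height (z outside [0.5, 16.5]); Subtracting the remaining from the first: none of the subtracted shapes is present at this height, so the 14.5×26 cube is unchanged — 1 connected region; (rotated 65° about Z; rotation is an isometry so areas/perimeters/island counts are preserved). Overall, the cross-section is a single solid region. Island count = 1.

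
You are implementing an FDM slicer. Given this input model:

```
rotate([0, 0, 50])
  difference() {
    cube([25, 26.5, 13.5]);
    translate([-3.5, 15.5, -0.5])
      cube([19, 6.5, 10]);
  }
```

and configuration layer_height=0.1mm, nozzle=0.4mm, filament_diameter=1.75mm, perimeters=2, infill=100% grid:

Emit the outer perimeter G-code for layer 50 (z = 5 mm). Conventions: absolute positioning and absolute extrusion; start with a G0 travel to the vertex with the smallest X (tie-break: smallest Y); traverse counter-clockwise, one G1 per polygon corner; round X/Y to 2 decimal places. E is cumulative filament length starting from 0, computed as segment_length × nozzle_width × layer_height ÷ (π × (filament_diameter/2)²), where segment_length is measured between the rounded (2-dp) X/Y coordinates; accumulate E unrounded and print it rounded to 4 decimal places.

At z = 5 mm: the cube is present — its section is the full 25×26.5 rectangle; the cube at (-3.5, 15.5) (footprint 19×6.5) is included at this height; Subtracting the remaining from the first: starting from the 25×26.5 cube, the 19×6.5 cube at (-3.5, 15.5) partially overlaps it — only the 100.75 mm² overlap (of its 123.50 mm²) is removed, clipping the outline — 1 connected region; (rotated 50° about Z; rotation is an isometry so areas/perimeters/island counts are preserved). The outline is a single polygon with 8 vertices. Extrusion per mm of travel: 0.4 × 0.1 / (π × 0.875²) = 0.016630. Accumulating E over each segment gives final E = 2.2284.

G0 X-20.30 Y17.03 Z5.00
G1 X-16.85 Y14.14 E0.0748
G1 X-6.89 Y26.02 E0.3327
G1 X-1.91 Y21.84 E0.4408
G1 X-11.87 Y9.96 E0.6986
G1 X0.00 Y0.00 E0.9563
G1 X16.07 Y19.15 E1.3720
G1 X-4.23 Y36.18 E1.8127
G1 X-20.30 Y17.03 E2.2284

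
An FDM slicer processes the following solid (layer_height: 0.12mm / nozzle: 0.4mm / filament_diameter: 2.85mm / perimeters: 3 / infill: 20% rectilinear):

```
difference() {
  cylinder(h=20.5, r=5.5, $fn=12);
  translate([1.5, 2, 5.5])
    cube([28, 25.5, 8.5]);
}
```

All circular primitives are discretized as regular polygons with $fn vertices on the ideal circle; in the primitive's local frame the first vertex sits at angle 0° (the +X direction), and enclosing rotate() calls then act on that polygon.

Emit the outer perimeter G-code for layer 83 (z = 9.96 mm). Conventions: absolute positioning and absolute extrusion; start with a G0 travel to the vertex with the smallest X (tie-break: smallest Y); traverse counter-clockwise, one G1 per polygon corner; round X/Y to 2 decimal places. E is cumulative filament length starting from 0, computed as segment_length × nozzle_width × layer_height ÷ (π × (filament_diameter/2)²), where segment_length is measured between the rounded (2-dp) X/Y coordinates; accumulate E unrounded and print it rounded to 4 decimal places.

At z = 9.96 mm: the cylinder: section is a regular 12-gon, circumradius r=5.5; the cube at (1.5, 2) is present — its section is the full 28×25.5 rectangle; Subtracting the remaining from the first: starting from the r=5.5 cylinder, the 28×25.5 cube at (1.5, 2) partially overlaps it — only the 7.27 mm² overlap (of its 714.00 mm²) is removed, clipping the outline — 1 connected region. The outline is a single polygon with 13 vertices. Extrusion per mm of travel: 0.4 × 0.12 / (π × 1.425²) = 0.007524. Accumulating E over each segment gives final E = 0.2694.

G0 X-5.50 Y0.00 Z9.96
G1 X-4.76 Y-2.75 E0.0214
G1 X-2.75 Y-4.76 E0.0428
G1 X0.00 Y-5.50 E0.0642
G1 X2.75 Y-4.76 E0.0857
G1 X4.76 Y-2.75 E0.1071
G1 X5.50 Y0.00 E0.1285
G1 X4.96 Y2.00 E0.1441
G1 X1.50 Y2.00 E0.1701
G1 X1.50 Y5.10 E0.1934
G1 X0.00 Y5.50 E0.2051
G1 X-2.75 Y4.76 E0.2265
G1 X-4.76 Y2.75 E0.2479
G1 X-5.50 Y0.00 E0.2694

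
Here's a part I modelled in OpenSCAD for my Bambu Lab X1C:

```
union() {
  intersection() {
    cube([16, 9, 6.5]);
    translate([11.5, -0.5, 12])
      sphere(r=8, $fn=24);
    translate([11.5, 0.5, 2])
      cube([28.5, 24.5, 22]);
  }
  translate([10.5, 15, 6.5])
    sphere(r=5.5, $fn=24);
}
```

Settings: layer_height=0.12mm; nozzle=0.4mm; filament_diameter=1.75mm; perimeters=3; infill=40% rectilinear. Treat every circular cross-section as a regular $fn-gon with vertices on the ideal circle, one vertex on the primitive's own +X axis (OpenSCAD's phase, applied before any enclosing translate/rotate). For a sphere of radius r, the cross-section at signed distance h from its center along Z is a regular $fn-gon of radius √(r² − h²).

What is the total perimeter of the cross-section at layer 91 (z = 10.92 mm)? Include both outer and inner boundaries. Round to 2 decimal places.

20.51 mm

At z = 10.92 mm: the cube does not reach this height (z outside [0, 6.5]); the r=8 sphere at (11.5, -0.5) slices to a regular 24-gon of circumradius 7.927 (√(r²−h²) with h=1.08 from center) (perimeter = 2·24·7.927·sin(180°/24) = 49.66 mm); the cube at (11.5, 0.5) is present — its section is the full 28.5×24.5 rectangle (perimeter 106.00 mm); Keeping only the common overlap: at least one operand is absent at this height, so nothing remains; the sphere at (10.5, 15): section is a regular 24-gon, circumradius = √(r²−h²) = √(5.5²−4.42²) = 3.273 (perimeter = 2·24·3.273·sin(180°/24) = 20.51 mm); Merging all regions: only the r=5.5 sphere at (10.5, 15) is present, so the union is just that shape — boundary = 20.51 mm. Overall, the cross-section is a single solid region. Total boundary length (outer) = 20.51 mm.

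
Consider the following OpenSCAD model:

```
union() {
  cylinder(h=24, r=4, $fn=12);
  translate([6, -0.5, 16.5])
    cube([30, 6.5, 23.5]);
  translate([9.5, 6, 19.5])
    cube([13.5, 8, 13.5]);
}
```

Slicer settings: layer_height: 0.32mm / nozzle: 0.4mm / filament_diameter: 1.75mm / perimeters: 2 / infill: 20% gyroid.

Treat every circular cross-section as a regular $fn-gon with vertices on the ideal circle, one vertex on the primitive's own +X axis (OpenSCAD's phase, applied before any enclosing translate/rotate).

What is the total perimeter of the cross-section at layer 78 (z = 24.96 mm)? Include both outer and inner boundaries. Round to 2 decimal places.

At z = 24.96 mm: the cylinder does not reach this height (z outside [0, 24]); the cube at (6, -0.5) is present — its section is the full 30×6.5 rectangle (perimeter 73.00 mm); the 13.5×8 cube at (9.5, 6) contributes its full rectangle (perimeter 43.00 mm); Combining (union): the 2 present regions share edge segments without overlapping in area, so areas simply add but the touching pieces fuse into one outline (the shared edge portions become interior and drop out of the boundary) — boundary = 89.00 mm. Overall, the cross-section is a single solid region. Total boundary length (outer) = 89.00 mm.

89.00 mm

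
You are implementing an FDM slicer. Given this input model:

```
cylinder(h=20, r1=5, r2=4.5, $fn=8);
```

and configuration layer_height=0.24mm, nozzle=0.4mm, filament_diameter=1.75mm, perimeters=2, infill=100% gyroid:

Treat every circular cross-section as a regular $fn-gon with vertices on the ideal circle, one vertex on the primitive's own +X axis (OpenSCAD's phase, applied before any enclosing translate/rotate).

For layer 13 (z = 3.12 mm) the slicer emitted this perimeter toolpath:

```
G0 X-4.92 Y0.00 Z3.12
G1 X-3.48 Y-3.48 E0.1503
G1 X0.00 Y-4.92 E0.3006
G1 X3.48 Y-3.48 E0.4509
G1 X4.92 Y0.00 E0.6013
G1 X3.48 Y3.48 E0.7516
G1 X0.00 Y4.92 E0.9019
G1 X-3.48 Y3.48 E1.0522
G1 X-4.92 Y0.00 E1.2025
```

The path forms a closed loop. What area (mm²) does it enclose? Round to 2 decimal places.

Apply the shoelace formula to the sequence of (X, Y) vertices; enclosed area = 68.49 mm².

68.49 mm²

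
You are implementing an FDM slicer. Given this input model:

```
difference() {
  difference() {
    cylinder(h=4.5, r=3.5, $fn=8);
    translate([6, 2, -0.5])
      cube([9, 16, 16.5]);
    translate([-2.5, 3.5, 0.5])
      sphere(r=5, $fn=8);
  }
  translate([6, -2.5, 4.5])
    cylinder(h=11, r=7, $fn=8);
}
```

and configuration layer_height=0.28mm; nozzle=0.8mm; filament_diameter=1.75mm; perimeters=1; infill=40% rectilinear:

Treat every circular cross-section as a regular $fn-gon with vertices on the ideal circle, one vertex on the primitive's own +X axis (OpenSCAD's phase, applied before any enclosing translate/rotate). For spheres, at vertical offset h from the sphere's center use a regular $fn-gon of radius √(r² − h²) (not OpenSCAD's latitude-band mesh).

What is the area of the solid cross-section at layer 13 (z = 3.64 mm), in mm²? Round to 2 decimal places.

At z = 3.64 mm: the r=3.5 cylinder gives a regular 8-gon of circumradius 3.5 (constant along its height) (area = (8/2)·3.500²·sin(360°/8) = 34.65 mm²); the cube at (6, 2) is present — its section is the full 9×16 rectangle (area 144.00 mm²); the sphere at (-2.5, 3.5): section is a regular 8-gon, circumradius = √(r²−h²) = √(5²−3.14²) = 3.891 (area = (8/2)·3.891²·sin(360°/8) = 42.82 mm²); Subtracting the remaining from the first: starting from the r=3.5 cylinder (34.65 mm²), the 9×16 cube at (6, 2) misses the remaining region (no effect); the r=5 sphere at (-2.5, 3.5) partially overlaps it — only the 10.46 mm² overlap (of its 42.82 mm²) is removed, clipping the outline — area = 24.19 mm²; the cylinder at (6, -2.5) is not intersected at this z (z outside [4.5, 15.5]); After the difference (first − rest): none of the subtracted shapes is present at this height, so the result so far is unchanged — area = 24.19 mm². Overall, the cross-section is a single solid region. Net area = 24.19 mm².

24.19 mm²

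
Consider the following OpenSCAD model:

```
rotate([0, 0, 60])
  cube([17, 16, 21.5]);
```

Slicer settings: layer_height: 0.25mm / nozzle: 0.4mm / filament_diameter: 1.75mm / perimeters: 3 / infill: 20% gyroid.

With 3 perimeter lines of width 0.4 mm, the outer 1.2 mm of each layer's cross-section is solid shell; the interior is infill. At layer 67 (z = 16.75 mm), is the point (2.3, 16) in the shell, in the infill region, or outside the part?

At z = 16.75 mm: the cube is present — its section is the full 17×16 rectangle; (whole slice rotated 60° about Z — lengths, areas and connectivity unchanged). Overall, the cross-section is a single solid region. Undo the 60° rotation: the query point maps to (15.006, 6.008) in the un-rotated model frame. The nearest boundary edge runs (17.00, 0.00)→(17.00, 16.00); distance from the point to it = 1.99 mm. The point is inside the cross-section and 1.99 mm from the nearest boundary — more than the 1.2 mm shell width (3 × 0.4), so it's in the infill interior.

infill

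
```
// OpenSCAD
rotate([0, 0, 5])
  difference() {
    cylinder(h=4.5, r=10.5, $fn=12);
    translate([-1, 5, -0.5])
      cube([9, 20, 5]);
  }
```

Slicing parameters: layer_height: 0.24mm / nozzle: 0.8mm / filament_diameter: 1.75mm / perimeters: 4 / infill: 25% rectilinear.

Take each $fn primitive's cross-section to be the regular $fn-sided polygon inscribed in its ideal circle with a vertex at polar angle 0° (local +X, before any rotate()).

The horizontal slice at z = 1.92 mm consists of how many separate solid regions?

1

At z = 1.92 mm: the r=10.5 cylinder contributes a regular 12-gon of circumradius 10.5; the 9×20 cube at (-1, 5) contributes its full rectangle; Subtracting the remaining from the first: starting from the r=10.5 cylinder, the 9×20 cube at (-1, 5) partially overlaps it — only the 38.02 mm² overlap (of its 180.00 mm²) is removed, clipping the outline — 1 connected region; (rotated 5° about Z; rotation is an isometry so areas/perimeters/island counts are preserved). The result has 1 disconnected region.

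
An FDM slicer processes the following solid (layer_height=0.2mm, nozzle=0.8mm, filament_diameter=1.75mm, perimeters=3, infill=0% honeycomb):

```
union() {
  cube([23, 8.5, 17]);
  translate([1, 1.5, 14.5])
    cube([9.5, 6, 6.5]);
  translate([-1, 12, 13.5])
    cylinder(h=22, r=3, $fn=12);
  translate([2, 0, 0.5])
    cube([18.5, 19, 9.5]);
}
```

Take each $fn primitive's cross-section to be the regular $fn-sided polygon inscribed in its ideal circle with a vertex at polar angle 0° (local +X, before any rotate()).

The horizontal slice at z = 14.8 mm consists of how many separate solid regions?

2

At z = 14.8 mm: the 23×8.5 cube contributes its full rectangle; the 9.5×6 cube at (1, 1.5) contributes its full rectangle; the r=3 cylinder at (-1, 12) gives a regular 12-gon of circumradius 3 (constant along its height); the cube at (2, 0) does not reach this height (z outside [0.5, 10]); Taking the union: the regions partially overlap (shared area 57.00 mm²), so overlapping operands fuse into one piece — 2 connected regions. The result has 2 disconnected regions.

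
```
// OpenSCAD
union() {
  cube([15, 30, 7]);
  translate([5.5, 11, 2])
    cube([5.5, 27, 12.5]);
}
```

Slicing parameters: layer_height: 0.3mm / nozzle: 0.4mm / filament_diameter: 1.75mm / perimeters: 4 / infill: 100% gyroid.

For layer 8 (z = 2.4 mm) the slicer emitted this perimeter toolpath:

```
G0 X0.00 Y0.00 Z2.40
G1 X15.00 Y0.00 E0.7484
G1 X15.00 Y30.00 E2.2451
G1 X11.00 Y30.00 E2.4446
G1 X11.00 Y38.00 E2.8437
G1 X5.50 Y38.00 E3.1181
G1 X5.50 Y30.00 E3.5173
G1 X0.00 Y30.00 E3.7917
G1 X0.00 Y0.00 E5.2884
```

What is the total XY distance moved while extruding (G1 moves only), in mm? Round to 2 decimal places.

106.00 mm

Sum the Euclidean lengths of each G1 segment: total = 106.00 mm.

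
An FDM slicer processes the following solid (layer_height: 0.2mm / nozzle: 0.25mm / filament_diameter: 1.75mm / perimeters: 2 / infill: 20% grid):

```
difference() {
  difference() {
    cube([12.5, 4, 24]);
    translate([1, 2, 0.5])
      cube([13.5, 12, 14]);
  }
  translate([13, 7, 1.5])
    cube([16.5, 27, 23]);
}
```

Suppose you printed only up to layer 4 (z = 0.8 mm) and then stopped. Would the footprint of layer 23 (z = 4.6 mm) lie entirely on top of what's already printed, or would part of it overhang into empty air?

Compare the two slices. At z = 0.8: the cube is present — its section is the full 12.5×4 rectangle (area 50.00 mm²); the cube at (1, 2) (footprint 13.5×12) is included at this height (area 162.00 mm²); Subtracting the remaining from the first: starting from the 12.5×4 cube (50.00 mm²), the 13.5×12 cube at (1, 2) partially overlaps it — only the 23.00 mm² overlap (of its 162.00 mm²) is removed, clipping the outline — area = 27.00 mm²; the cube at (13, 7) is not intersected at this z (z outside [1.5, 24.5]); Subtracting the remaining from the first: none of the subtracted shapes is present at this height, so the result so far is unchanged — area = 27.00 mm². At z = 4.6: the cube (footprint 12.5×4) is included at this height (area 50.00 mm²); the cube at (1, 2) is present — its section is the full 13.5×12 rectangle (area 162.00 mm²); Subtracting the remaining from the first: starting from the 12.5×4 cube (50.00 mm²), the 13.5×12 cube at (1, 2) partially overlaps it — only the 23.00 mm² overlap (of its 162.00 mm²) is removed, clipping the outline — area = 27.00 mm²; the cube at (13, 7) (footprint 16.5×27) is included at this height (area 445.50 mm²); Taking the first minus the rest: starting from that combined region (27.00 mm²), the 16.5×27 cube at (13, 7) misses the remaining region (no effect) — area = 27.00 mm². Checking containment: the cross-section at z = 4.6 is a subset of the cross-section at z = 0.8.

entirely on top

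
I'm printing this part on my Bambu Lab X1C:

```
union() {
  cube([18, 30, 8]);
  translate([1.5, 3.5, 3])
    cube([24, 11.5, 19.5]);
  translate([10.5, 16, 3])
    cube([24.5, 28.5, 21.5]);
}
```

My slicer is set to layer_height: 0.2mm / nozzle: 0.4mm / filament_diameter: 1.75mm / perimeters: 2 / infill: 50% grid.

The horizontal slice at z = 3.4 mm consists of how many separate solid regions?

At z = 3.4 mm: the cube (footprint 18×30) is included at this height; the cube at (1.5, 3.5) (footprint 24×11.5) is included at this height; the 24.5×28.5 cube at (10.5, 16) contributes its full rectangle; Taking the union: the regions partially overlap (shared area 294.75 mm²), so overlapping operands fuse into one piece — 1 connected region. The result has 1 disconnected region.

1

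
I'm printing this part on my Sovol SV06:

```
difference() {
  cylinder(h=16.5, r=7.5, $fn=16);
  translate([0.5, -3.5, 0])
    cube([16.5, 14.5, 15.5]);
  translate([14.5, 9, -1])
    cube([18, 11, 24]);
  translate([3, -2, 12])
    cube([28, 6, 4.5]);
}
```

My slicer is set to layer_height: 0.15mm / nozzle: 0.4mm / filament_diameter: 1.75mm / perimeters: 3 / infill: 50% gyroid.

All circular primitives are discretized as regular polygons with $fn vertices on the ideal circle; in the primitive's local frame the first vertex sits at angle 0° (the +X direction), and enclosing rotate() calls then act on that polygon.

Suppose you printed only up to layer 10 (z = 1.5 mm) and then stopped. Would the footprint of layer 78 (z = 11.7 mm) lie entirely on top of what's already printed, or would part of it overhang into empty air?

entirely on top

Compare the two slices. At z = 1.5: the cylinder: section is a regular 16-gon, circumradius r=7.5 (area = (16/2)·7.500²·sin(360°/16) = 172.21 mm²); the cube at (0.5, -3.5) is present — its section is the full 16.5×14.5 rectangle (area 239.25 mm²); the 18×11 cube at (14.5, 9) contributes its full rectangle (area 198.00 mm²); the cube at (3, -2) is not intersected at this z (z outside [12, 16.5]); Subtracting the remaining from the first: starting from the r=7.5 cylinder (172.21 mm²), the 16.5×14.5 cube at (0.5, -3.5) partially overlaps it — only the 62.52 mm² overlap (of its 239.25 mm²) is removed, clipping the outline; the 18×11 cube at (14.5, 9) misses the remaining region (no effect) — area = 109.69 mm². At z = 11.7: the cylinder: section is a regular 16-gon, circumradius r=7.5 (area = (16/2)·7.500²·sin(360°/16) = 172.21 mm²); the cube at (0.5, -3.5) (footprint 16.5×14.5) is included at this height (area 239.25 mm²); the 18×11 cube at (14.5, 9) contributes its full rectangle (area 198.00 mm²); the cube at (3, -2) is not intersected at this z (z outside [12, 16.5]); After the difference (first − rest): starting from the r=7.5 cylinder (172.21 mm²), the 16.5×14.5 cube at (0.5, -3.5) partially overlaps it — only the 62.52 mm² overlap (of its 239.25 mm²) is removed, clipping the outline; the 18×11 cube at (14.5, 9) misses the remaining region (no effect) — area = 109.69 mm². Checking containment: the cross-section at z = 11.7 is a subset of the cross-section at z = 1.5.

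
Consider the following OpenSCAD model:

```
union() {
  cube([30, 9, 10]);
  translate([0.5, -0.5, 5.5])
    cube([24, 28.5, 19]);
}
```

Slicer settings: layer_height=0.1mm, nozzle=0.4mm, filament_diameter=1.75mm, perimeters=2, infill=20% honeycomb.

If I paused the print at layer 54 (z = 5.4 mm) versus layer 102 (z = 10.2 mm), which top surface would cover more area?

Layer 54 (z = 5.4): the 30×9 cube contributes its full rectangle (area 270.00 mm²); the cube at (0.5, -0.5) is not intersected at this z (z outside [5.5, 24.5]); Combining (union): only the 30×9 cube is present, so the union is just that shape — area = 270.00 mm². So its area = 270.00 mm². Layer 102 (z = 10.2): the cube does not reach this height (z outside [0, 10]); the cube at (0.5, -0.5) is present — its section is the full 24×28.5 rectangle (area 684.00 mm²); Taking the union: only the 24×28.5 cube at (0.5, -0.5) is present, so the union is just that shape — area = 684.00 mm². So its area = 684.00 mm². Layer 102 is larger (684.00 vs 270.00 mm²).

layer 102 (z = 10.2 mm)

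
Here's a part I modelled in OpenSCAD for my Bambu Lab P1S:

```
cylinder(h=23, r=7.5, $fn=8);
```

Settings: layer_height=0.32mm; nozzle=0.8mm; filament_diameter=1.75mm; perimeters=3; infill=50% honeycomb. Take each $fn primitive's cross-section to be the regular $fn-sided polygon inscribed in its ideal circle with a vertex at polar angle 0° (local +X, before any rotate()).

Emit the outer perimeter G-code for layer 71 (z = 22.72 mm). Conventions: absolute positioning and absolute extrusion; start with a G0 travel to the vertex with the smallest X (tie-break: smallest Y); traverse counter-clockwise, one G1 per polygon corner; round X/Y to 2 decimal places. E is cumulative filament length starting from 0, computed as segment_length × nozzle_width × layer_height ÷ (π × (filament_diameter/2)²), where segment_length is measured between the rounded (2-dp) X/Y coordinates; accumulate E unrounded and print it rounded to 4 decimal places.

G0 X-7.50 Y0.00 Z22.72
G1 X-5.30 Y-5.30 E0.6108
G1 X0.00 Y-7.50 E1.2215
G1 X5.30 Y-5.30 E1.8323
G1 X7.50 Y0.00 E2.4430
G1 X5.30 Y5.30 E3.0538
G1 X0.00 Y7.50 E3.6646
G1 X-5.30 Y5.30 E4.2753
G1 X-7.50 Y0.00 E4.8861

At z = 22.72 mm: the r=7.5 cylinder gives a regular 8-gon of circumradius 7.5 (constant along its height). The outline is a single polygon with 8 vertices. Extrusion per mm of travel: 0.8 × 0.32 / (π × 0.875²) = 0.106432. Accumulating E over each segment gives final E = 4.8861.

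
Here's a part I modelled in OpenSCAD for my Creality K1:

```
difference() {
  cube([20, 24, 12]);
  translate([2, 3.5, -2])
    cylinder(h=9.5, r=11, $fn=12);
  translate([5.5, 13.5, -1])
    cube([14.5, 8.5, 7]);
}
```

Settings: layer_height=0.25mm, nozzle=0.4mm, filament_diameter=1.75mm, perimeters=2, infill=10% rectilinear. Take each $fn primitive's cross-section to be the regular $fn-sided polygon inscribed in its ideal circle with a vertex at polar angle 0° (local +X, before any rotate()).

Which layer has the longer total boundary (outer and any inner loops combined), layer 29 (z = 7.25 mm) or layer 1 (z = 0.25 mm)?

Layer 29 (z = 7.25): the cube is present — its section is the full 20×24 rectangle (perimeter 88.00 mm); the cylinder at (2, 3.5): section is a regular 12-gon, circumradius r=11 (perimeter = 2·12·11.000·sin(180°/12) = 68.33 mm); the cube at (5.5, 13.5) is not intersected at this z (z outside [-1, 6]); Subtracting the remaining from the first: starting from the 20×24 cube, the r=11 cylinder at (2, 3.5) partially overlaps it — only the 156.07 mm² overlap (of its 363.00 mm²) is removed, clipping the outline — boundary = 84.75 mm. So its perimeter = 84.75 mm. Layer 1 (z = 0.25): the cube (footprint 20×24) is included at this height (perimeter 88.00 mm); the r=11 cylinder at (2, 3.5) contributes a regular 12-gon of circumradius 11 (perimeter = 2·12·11.000·sin(180°/12) = 68.33 mm); the cube at (5.5, 13.5) is present — its section is the full 14.5×8.5 rectangle (perimeter 46.00 mm); Subtracting the remaining from the first: starting from the 20×24 cube, the r=11 cylinder at (2, 3.5) partially overlaps it — only the 156.07 mm² overlap (of its 363.00 mm²) is removed, clipping the outline; the 14.5×8.5 cube at (5.5, 13.5) partially overlaps it — only the 123.24 mm² overlap (of its 123.25 mm²) is removed, clipping the outline — boundary = 113.22 mm. So its perimeter = 113.22 mm. Layer 1 is larger (113.22 vs 84.75 mm).

layer 1 (z = 0.25 mm)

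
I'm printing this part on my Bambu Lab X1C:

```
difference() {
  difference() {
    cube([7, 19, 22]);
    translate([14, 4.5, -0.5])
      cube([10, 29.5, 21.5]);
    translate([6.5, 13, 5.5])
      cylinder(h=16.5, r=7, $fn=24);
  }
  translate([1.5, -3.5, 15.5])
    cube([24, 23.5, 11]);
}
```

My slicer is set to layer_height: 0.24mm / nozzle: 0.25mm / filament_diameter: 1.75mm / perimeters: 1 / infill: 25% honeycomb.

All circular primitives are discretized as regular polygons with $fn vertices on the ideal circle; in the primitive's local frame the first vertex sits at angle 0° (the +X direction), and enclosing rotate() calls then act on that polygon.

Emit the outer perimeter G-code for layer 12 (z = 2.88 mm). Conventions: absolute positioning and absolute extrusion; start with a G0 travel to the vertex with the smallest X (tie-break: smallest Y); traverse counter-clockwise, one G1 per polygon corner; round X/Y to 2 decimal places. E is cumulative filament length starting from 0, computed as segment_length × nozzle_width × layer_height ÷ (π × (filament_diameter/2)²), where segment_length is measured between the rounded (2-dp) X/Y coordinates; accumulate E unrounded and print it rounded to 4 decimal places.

G0 X0.00 Y0.00 Z2.88
G1 X7.00 Y0.00 E0.1746
G1 X7.00 Y19.00 E0.6486
G1 X0.00 Y19.00 E0.8232
G1 X0.00 Y0.00 E1.2971

At z = 2.88 mm: the cube is present — its section is the full 7×19 rectangle; the cube at (14, 4.5) (footprint 10×29.5) is included at this height; the cylinder at (6.5, 13) is not intersected at this z (z outside [5.5, 22]); After the difference (first − rest): starting from the 7×19 cube, the 10×29.5 cube at (14, 4.5) misses the remaining region (no effect) — 1 connected region; the cube at (1.5, -3.5) does not reach this height (z outside [15.5, 26.5]); Subtracting the remaining from the first: none of the subtracted shapes is present at this height, so that combined region is unchanged — 1 connected region. The outline is a single polygon with 4 vertices. Extrusion per mm of travel: 0.25 × 0.24 / (π × 0.875²) = 0.024945. Accumulating E over each segment gives final E = 1.2971.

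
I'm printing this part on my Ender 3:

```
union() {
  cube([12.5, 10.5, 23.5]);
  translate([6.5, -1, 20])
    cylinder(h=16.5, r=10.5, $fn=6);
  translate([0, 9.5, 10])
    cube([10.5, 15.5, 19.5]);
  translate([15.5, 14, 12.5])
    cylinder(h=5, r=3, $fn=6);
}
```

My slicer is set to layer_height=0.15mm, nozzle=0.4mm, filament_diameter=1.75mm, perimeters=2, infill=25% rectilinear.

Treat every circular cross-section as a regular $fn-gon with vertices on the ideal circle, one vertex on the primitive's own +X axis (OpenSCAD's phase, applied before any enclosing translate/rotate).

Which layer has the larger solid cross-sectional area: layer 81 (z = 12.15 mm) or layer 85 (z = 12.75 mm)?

layer 85 (z = 12.75 mm)

Layer 81 (z = 12.15): the cube is present — its section is the full 12.5×10.5 rectangle (area 131.25 mm²); the cylinder at (6.5, -1) is absent (z outside [20, 36.5]); the cube at (0, 9.5) (footprint 10.5×15.5) is included at this height (area 162.75 mm²); the cylinder at (15.5, 14) does not reach this height (z outside [12.5, 17.5]); Merging all regions: the regions partially overlap — summed areas 294.00 mm² minus the doubly-counted overlap 10.50 mm² gives 283.50 mm² — area = 283.50 mm². So its area = 283.50 mm². Layer 85 (z = 12.75): the 12.5×10.5 cube contributes its full rectangle (area 131.25 mm²); the cylinder at (6.5, -1) is absent (z outside [20, 36.5]); the cube at (0, 9.5) (footprint 10.5×15.5) is included at this height (area 162.75 mm²); the r=3 cylinder at (15.5, 14) gives a regular 6-gon of circumradius 3 (constant along its height) (area = (6/2)·3.000²·sin(360°/6) = 23.38 mm²); Merging all regions: the regions partially overlap — summed areas 317.38 mm² minus the doubly-counted overlap 10.50 mm² gives 306.88 mm² — area = 306.88 mm². So its area = 306.88 mm². Layer 85 is larger (306.88 vs 283.50 mm²).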